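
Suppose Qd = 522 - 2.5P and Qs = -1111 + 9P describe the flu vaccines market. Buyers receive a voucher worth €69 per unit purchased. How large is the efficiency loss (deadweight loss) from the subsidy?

Pre-subsidy: 522 - 2.5P = -1111 + 9P gives P* = 142, Q* = 167.
With the rebate, buyers effectively pay Pb = Ps − 69, where Ps is the price sellers receive.
Demand in terms of Ps becomes Qd = 522 − 2.5(Ps − 69) = 694.5 - 2.5Ps. Setting this equal to supply: 694.5 - 2.5Ps = -1111 + 9Ps, so Ps = 157.
Buyers pay Pb = 157 − 69 = 88; Q' = -1111 + 9·157 = 302.
The subsidy expands output by 302 − 167 = 135 past the efficient level; on those units the gap between marginal cost and willingness to pay runs from 0 up to 69.
DWL = ½ × 69 × 135 = 4657.5.

Deadweight loss = €4657.5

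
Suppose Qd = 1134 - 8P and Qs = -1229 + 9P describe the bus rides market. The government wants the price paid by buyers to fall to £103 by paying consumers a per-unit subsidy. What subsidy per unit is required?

At a buyer price of 103, quantity demanded is 1134 − 8·103 = 310.
Sellers supply 310 only when they receive Ps with -1229 + 9·Ps = 310, i.e. Ps = 171.
s = Ps − Pb = 171 − 103 = 68.

Required subsidy s = £68 per unit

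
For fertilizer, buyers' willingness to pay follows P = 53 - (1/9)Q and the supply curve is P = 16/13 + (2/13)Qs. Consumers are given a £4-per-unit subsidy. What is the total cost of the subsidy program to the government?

Pre-subsidy: 53 - (1/9)Q = 16/13 + (2/13)Q gives Q* = 6057/31 and P* = 970/31.
With the rebate, buyers effectively pay Pb = Ps − 4, where Ps is the price sellers receive.
On the curves, Pb = 53 - (1/9)Q and Ps = 16/13 + (2/13)Q; the wedge Ps − Pb = 4 gives 16/13 + (2/13)Q − (53 - (1/9)Q) = 4, so Q' = 6525/31.
Then Pb = 53 − (1/9)·(6525/31) = 918/31 and Ps = 16/13 + (2/13)·(6525/31) = 1042/31.
Government outlay = subsidy × quantity = 4 × 6525/31 = 26100/31.

Government cost = 26100/31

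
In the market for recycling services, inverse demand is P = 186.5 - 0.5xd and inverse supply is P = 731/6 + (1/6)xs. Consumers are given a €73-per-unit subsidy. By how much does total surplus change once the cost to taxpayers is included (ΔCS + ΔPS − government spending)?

Pre-subsidy: 186.5 - 0.5x = 731/6 + (1/6)x gives x* = 97 and P* = 138.
With the rebate, buyers effectively pay Pb = Ps − 73, where Ps is the price sellers receive.
On the curves, Pb = 186.5 - 0.5x and Ps = 731/6 + (1/6)x; the wedge Ps − Pb = 73 gives 731/6 + (1/6)x − (186.5 - 0.5x) = 73, so x' = 206.5.
Then Pb = 186.5 − 0.5·206.5 = 83.25 and Ps = 731/6 + (1/6)·206.5 = 156.25.
ΔCS = ½(97 + 206.5)(138 − 83.25) = 8308.3125; ΔPS = ½(97 + 206.5)(156.25 − 138) = 2769.4375.
Government spending = 73 × 206.5 = 15074.5.
Net change = 8308.3125 + 2769.4375 − 15074.5 = -3996.75. The loss equals the DWL triangle ½·73·109.5.

Net change in total surplus = -€3996.75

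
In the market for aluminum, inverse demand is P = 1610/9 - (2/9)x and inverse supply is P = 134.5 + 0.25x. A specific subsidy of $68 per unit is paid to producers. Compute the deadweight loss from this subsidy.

Deadweight loss = $4896

Pre-subsidy: 1610/9 - (2/9)x = 134.5 + 0.25x gives x* = 94 and P* = 158.
With the subsidy, sellers receive Ps = Pb + 68 for each unit, where Pb is the price buyers pay.
On the curves, Pb = 1610/9 - (2/9)x and Ps = 134.5 + 0.25x; the wedge Ps − Pb = 68 gives 134.5 + 0.25x − (1610/9 - (2/9)x) = 68, so x' = 238.
Then Pb = 1610/9 − (2/9)·238 = 126 and Ps = 134.5 + 0.25·238 = 194.
The subsidy expands output by 238 − 94 = 144 past the efficient level; on those units the gap between marginal cost and willingness to pay runs from 0 up to 68.
DWL = ½ × 68 × 144 = 4896.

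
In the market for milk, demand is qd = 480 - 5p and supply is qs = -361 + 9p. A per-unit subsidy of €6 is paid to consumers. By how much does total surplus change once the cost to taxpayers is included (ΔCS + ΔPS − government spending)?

Pre-subsidy: 480 - 5p = -361 + 9p gives p* = 841/14, q* = 2515/14.
With the rebate, buyers effectively pay pb = ps − 6, where ps is the price sellers receive.
Demand in terms of ps becomes qd = 480 − 5(ps − 6) = 510 - 5ps. Setting this equal to supply: 510 - 5ps = -361 + 9ps, so ps = 871/14.
Buyers pay pb = 871/14 − 6 = 787/14; q' = -361 + 9·(871/14) = 2785/14.
ΔCS = ½(2515/14 + 2785/14)(841/14 − 787/14) = 35775/49; ΔPS = ½(2515/14 + 2785/14)(871/14 − 841/14) = 19875/49.
Government spending = 6 × 2785/14 = 8355/7.
Net change = 35775/49 + 19875/49 − 8355/7 = -405/7. The loss equals the DWL triangle ½·6·135/7.

Net change in total surplus = -405/7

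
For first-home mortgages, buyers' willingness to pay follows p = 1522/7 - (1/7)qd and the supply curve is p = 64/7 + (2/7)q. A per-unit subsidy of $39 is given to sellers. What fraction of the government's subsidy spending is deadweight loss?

DWL / government spending = 91/1154

Pre-subsidy: 1522/7 - (1/7)q = 64/7 + (2/7)q gives q* = 486 and p* = 148.
With the subsidy, sellers receive ps = pb + 39 for each unit, where pb is the price buyers pay.
On the curves, pb = 1522/7 - (1/7)q and ps = 64/7 + (2/7)q; the wedge ps − pb = 39 gives 64/7 + (2/7)q − (1522/7 - (1/7)q) = 39, so q' = 577.
Then pb = 1522/7 − (1/7)·577 = 135 and ps = 64/7 + (2/7)·577 = 174.
ΔCS = ½(486 + 577)(148 − 135) = 6909.5; ΔPS = ½(486 + 577)(174 − 148) = 13819.
Government spending = 39 × 577 = 22503.
DWL = ½ × 39 × (577 − 486) = 1774.5; fraction = 1774.5 / 22503 = 91/1154.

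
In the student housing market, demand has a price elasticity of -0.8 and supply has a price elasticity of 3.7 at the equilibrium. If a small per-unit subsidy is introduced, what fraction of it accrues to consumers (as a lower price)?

Consumer share = 37/45

For a small subsidy around the equilibrium, the benefit split depends on the relative slopes, which at a point are proportional to the elasticities.
Buyer share = εs/(εs + |εd|) = 3.7/(3.7 + 0.8) = 37/45; seller share = |εd|/(εs + |εd|) = 8/45.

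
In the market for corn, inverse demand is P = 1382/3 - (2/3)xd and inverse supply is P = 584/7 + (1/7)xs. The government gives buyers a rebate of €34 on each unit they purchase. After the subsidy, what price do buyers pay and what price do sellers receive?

Pre-subsidy: 1382/3 - (2/3)x = 584/7 + (1/7)x gives x* = 466 and P* = 150.
With the rebate, buyers effectively pay Pb = Ps − 34, where Ps is the price sellers receive.
On the curves, Pb = 1382/3 - (2/3)x and Ps = 584/7 + (1/7)x; the wedge Ps − Pb = 34 gives 584/7 + (1/7)x − (1382/3 - (2/3)x) = 34, so x' = 508.
Then Pb = 1382/3 − (2/3)·508 = 122 and Ps = 584/7 + (1/7)·508 = 156.

Buyers pay €122; sellers receive €156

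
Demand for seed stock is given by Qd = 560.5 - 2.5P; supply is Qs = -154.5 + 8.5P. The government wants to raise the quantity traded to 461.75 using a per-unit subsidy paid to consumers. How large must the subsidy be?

Required subsidy s = 33 per unit

At Q = 461.75, invert demand for the buyer price: Pb = (560.5 − 461.75)/2.5 = 39.5; invert supply for the seller price: Ps = (461.75 − (-154.5))/8.5 = 72.5.
The subsidy must fill the gap: s = Ps − Pb = 72.5 − 39.5 = 33.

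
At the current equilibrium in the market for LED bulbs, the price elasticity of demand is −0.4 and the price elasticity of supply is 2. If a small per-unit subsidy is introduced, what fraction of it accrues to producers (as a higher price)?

For a small subsidy around the equilibrium, the benefit split depends on the relative slopes, which at a point are proportional to the elasticities.
Buyer share = εs/(εs + |εd|) = 2/(2 + 0.4) = 5/6; seller share = |εd|/(εs + |εd|) = 1/6.
So producers capture 1/6 of the subsidy.

Producer share = 1/6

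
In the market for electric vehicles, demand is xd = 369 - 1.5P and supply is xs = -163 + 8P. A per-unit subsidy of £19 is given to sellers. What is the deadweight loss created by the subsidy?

Deadweight loss = £228

Pre-subsidy: 369 - 1.5P = -163 + 8P gives P* = 56, x* = 285.
With the subsidy, sellers receive Ps = Pb + 19 for each unit, where Pb is the price buyers pay.
Supply in terms of Pb becomes xs = -163 + 8(Pb + 19) = -11 + 8Pb. Setting this equal to demand: 369 - 1.5Pb = -11 + 8Pb, so Pb = 40.
Sellers receive Ps = 40 + 19 = 59; x' = 369 − 1.5·40 = 309.
The subsidy expands output by 309 − 285 = 24 past the efficient level; on those units the gap between marginal cost and willingness to pay runs from 0 up to 19.
DWL = ½ × 19 × 24 = 228.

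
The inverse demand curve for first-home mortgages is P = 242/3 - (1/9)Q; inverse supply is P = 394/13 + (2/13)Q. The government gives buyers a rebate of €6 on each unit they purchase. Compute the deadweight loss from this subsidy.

Pre-subsidy: 242/3 - (1/9)Q = 394/13 + (2/13)Q gives Q* = 5892/31 and P* = 1846/31.
With the rebate, buyers effectively pay Pb = Ps − 6, where Ps is the price sellers receive.
On the curves, Pb = 242/3 - (1/9)Q and Ps = 394/13 + (2/13)Q; the wedge Ps − Pb = 6 gives 394/13 + (2/13)Q − (242/3 - (1/9)Q) = 6, so Q' = 6594/31.
Then Pb = 242/3 − (1/9)·(6594/31) = 1768/31 and Ps = 394/13 + (2/13)·(6594/31) = 1954/31.
The subsidy expands output by 6594/31 − 5892/31 = 702/31 past the efficient level; on those units the gap between marginal cost and willingness to pay runs from 0 up to 6.
DWL = ½ × 6 × 702/31 = 2106/31.

Deadweight loss = 2106/31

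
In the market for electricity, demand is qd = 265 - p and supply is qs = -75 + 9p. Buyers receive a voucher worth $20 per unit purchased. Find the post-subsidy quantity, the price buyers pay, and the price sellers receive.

Pre-subsidy: 265 - p = -75 + 9p gives p* = 34, q* = 231.
With the rebate, buyers effectively pay pb = ps − 20, where ps is the price sellers receive.
Demand in terms of ps becomes qd = 265 − 1(ps − 20) = 285 - ps. Setting this equal to supply: 285 - ps = -75 + 9ps, so ps = 36.
Buyers pay pb = 36 − 20 = 16; q' = -75 + 9·36 = 249.

q' = 249; buyers pay $16; sellers receive $36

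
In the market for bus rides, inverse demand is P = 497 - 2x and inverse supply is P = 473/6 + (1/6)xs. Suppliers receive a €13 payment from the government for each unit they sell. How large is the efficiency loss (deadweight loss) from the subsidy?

Deadweight loss = €39

Pre-subsidy: 497 - 2x = 473/6 + (1/6)x gives x* = 193 and P* = 111.
With the subsidy, sellers receive Ps = Pb + 13 for each unit, where Pb is the price buyers pay.
On the curves, Pb = 497 - 2x and Ps = 473/6 + (1/6)x; the wedge Ps − Pb = 13 gives 473/6 + (1/6)x − (497 - 2x) = 13, so x' = 199.
Then Pb = 497 − 2·199 = 99 and Ps = 473/6 + (1/6)·199 = 112.
The subsidy expands output by 199 − 193 = 6 past the efficient level; on those units the gap between marginal cost and willingness to pay runs from 0 up to 13.
DWL = ½ × 13 × 6 = 39.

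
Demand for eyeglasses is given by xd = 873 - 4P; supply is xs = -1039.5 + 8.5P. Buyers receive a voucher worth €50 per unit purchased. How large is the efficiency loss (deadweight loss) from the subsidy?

Pre-subsidy: 873 - 4P = -1039.5 + 8.5P gives P* = 153, x* = 261.
With the rebate, buyers effectively pay Pb = Ps − 50, where Ps is the price sellers receive.
Demand in terms of Ps becomes xd = 873 − 4(Ps − 50) = 1073 - 4Ps. Setting this equal to supply: 1073 - 4Ps = -1039.5 + 8.5Ps, so Ps = 169.
Buyers pay Pb = 169 − 50 = 119; x' = -1039.5 + 8.5·169 = 397.
The subsidy expands output by 397 − 261 = 136 past the efficient level; on those units the gap between marginal cost and willingness to pay runs from 0 up to 50.
DWL = ½ × 50 × 136 = 3400.

Deadweight loss = €3400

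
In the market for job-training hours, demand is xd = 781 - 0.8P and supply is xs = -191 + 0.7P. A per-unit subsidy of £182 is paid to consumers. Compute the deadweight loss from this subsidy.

Pre-subsidy: 781 - 0.8P = -191 + 0.7P gives P* = 648, x* = 262.6.
With the rebate, buyers effectively pay Pb = Ps − 182, where Ps is the price sellers receive.
Demand in terms of Ps becomes xd = 781 − 0.8(Ps − 182) = 926.6 - 0.8Ps. Setting this equal to supply: 926.6 - 0.8Ps = -191 + 0.7Ps, so Ps = 11176/15.
Buyers pay Pb = 11176/15 − 182 = 8446/15; x' = -191 + 0.7·(11176/15) = 24791/75.
The subsidy expands output by 24791/75 − 262.6 = 5096/75 past the efficient level; on those units the gap between marginal cost and willingness to pay runs from 0 up to 182.
DWL = ½ × 182 × 5096/75 = 463736/75.

Deadweight loss = 463736/75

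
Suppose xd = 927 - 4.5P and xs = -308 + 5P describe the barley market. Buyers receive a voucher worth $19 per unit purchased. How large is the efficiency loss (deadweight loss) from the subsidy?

Deadweight loss = $427.5

Pre-subsidy: 927 - 4.5P = -308 + 5P gives P* = 130, x* = 342.
With the rebate, buyers effectively pay Pb = Ps − 19, where Ps is the price sellers receive.
Demand in terms of Ps becomes xd = 927 − 4.5(Ps − 19) = 1012.5 - 4.5Ps. Setting this equal to supply: 1012.5 - 4.5Ps = -308 + 5Ps, so Ps = 139.
Buyers pay Pb = 139 − 19 = 120; x' = -308 + 5·139 = 387.
The subsidy expands output by 387 − 342 = 45 past the efficient level; on those units the gap between marginal cost and willingness to pay runs from 0 up to 19.
DWL = ½ × 19 × 45 = 427.5.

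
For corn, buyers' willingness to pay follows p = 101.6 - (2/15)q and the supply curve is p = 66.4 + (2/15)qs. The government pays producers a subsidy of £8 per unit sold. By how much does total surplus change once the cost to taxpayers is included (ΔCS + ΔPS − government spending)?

Pre-subsidy: 101.6 - (2/15)q = 66.4 + (2/15)q gives q* = 132 and p* = 84.
With the subsidy, sellers receive ps = pb + 8 for each unit, where pb is the price buyers pay.
On the curves, pb = 101.6 - (2/15)q and ps = 66.4 + (2/15)q; the wedge ps − pb = 8 gives 66.4 + (2/15)q − (101.6 - (2/15)q) = 8, so q' = 162.
Then pb = 101.6 − (2/15)·162 = 80 and ps = 66.4 + (2/15)·162 = 88.
ΔCS = ½(132 + 162)(84 − 80) = 588; ΔPS = ½(132 + 162)(88 − 84) = 588.
Government spending = 8 × 162 = 1296.
Net change = 588 + 588 − 1296 = -120. The loss equals the DWL triangle ½·8·30.

Net change in total surplus = -£120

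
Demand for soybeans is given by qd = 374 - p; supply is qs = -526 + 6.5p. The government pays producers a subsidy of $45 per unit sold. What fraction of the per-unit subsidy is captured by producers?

Pre-subsidy: 374 - p = -526 + 6.5p gives p* = 120, q* = 254.
With the subsidy, sellers receive ps = pb + 45 for each unit, where pb is the price buyers pay.
Supply in terms of pb becomes qs = -526 + 6.5(pb + 45) = -233.5 + 6.5pb. Setting this equal to demand: 374 - pb = -233.5 + 6.5pb, so pb = 81.
Sellers receive ps = 81 + 45 = 126; q' = 374 − 1·81 = 293.
Buyers' price falls by p* − pb = 120 − 81 = 39; sellers' price rises by ps − p* = 126 − 120 = 6.
So producers capture 6/45 = 2/15 of each unit of subsidy.

Producer share = 2/15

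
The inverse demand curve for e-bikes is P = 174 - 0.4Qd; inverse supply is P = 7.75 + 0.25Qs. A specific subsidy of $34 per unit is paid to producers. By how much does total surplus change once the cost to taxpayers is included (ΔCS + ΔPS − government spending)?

Pre-subsidy: 174 - 0.4Q = 7.75 + 0.25Q gives Q* = 3325/13 and P* = 932/13.
With the subsidy, sellers receive Ps = Pb + 34 for each unit, where Pb is the price buyers pay.
On the curves, Pb = 174 - 0.4Q and Ps = 7.75 + 0.25Q; the wedge Ps − Pb = 34 gives 7.75 + 0.25Q − (174 - 0.4Q) = 34, so Q' = 4005/13.
Then Pb = 174 − 0.4·(4005/13) = 660/13 and Ps = 7.75 + 0.25·(4005/13) = 1102/13.
ΔCS = ½(3325/13 + 4005/13)(932/13 − 660/13) = 996880/169; ΔPS = ½(3325/13 + 4005/13)(1102/13 − 932/13) = 623050/169.
Government spending = 34 × 4005/13 = 136170/13.
Net change = 996880/169 + 623050/169 − 136170/13 = -11560/13. The loss equals the DWL triangle ½·34·680/13.

Net change in total surplus = -11560/13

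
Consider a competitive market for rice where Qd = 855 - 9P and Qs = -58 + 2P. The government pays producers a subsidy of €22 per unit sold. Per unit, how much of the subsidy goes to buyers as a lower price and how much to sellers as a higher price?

Pre-subsidy: 855 - 9P = -58 + 2P gives P* = 83, Q* = 108.
With the subsidy, sellers receive Ps = Pb + 22 for each unit, where Pb is the price buyers pay.
Supply in terms of Pb becomes Qs = -58 + 2(Pb + 22) = -14 + 2Pb. Setting this equal to demand: 855 - 9Pb = -14 + 2Pb, so Pb = 79.
Sellers receive Ps = 79 + 22 = 101; Q' = 855 − 9·79 = 144.
Buyers' price falls by P* − Pb = 83 − 79 = 4; sellers' price rises by Ps − P* = 101 − 83 = 18.

Buyers gain €4 per unit; sellers gain €18 per unit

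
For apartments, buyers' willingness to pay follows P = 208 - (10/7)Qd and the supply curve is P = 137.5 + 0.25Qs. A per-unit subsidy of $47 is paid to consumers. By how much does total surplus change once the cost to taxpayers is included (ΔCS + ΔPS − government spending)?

Net change in total surplus = -$658

Pre-subsidy: 208 - (10/7)Q = 137.5 + 0.25Q gives Q* = 42 and P* = 148.
With the rebate, buyers effectively pay Pb = Ps − 47, where Ps is the price sellers receive.
On the curves, Pb = 208 - (10/7)Q and Ps = 137.5 + 0.25Q; the wedge Ps − Pb = 47 gives 137.5 + 0.25Q − (208 - (10/7)Q) = 47, so Q' = 70.
Then Pb = 208 − (10/7)·70 = 108 and Ps = 137.5 + 0.25·70 = 155.
ΔCS = ½(42 + 70)(148 − 108) = 2240; ΔPS = ½(42 + 70)(155 − 148) = 392.
Government spending = 47 × 70 = 3290.
Net change = 2240 + 392 − 3290 = -658. The loss equals the DWL triangle ½·47·28.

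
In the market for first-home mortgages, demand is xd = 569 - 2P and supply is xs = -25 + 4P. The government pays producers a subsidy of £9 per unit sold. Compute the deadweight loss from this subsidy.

Deadweight loss = £54

Pre-subsidy: 569 - 2P = -25 + 4P gives P* = 99, x* = 371.
With the subsidy, sellers receive Ps = Pb + 9 for each unit, where Pb is the price buyers pay.
Supply in terms of Pb becomes xs = -25 + 4(Pb + 9) = 11 + 4Pb. Setting this equal to demand: 569 - 2Pb = 11 + 4Pb, so Pb = 93.
Sellers receive Ps = 93 + 9 = 102; x' = 569 − 2·93 = 383.
The subsidy expands output by 383 − 371 = 12 past the efficient level; on those units the gap between marginal cost and willingness to pay runs from 0 up to 9.
DWL = ½ × 9 × 12 = 54.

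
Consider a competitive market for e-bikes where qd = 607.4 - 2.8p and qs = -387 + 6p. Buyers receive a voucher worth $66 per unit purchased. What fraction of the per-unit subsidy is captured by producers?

Producer share = 7/22

Pre-subsidy: 607.4 - 2.8p = -387 + 6p gives p* = 113, q* = 291.
With the rebate, buyers effectively pay pb = ps − 66, where ps is the price sellers receive.
Demand in terms of ps becomes qd = 607.4 − 2.8(ps − 66) = 792.2 - 2.8ps. Setting this equal to supply: 792.2 - 2.8ps = -387 + 6ps, so ps = 134.
Buyers pay pb = 134 − 66 = 68; q' = -387 + 6·134 = 417.
Buyers' price falls by p* − pb = 113 − 68 = 45; sellers' price rises by ps − p* = 134 − 113 = 21.
So producers capture 21/66 = 7/22 of each unit of subsidy.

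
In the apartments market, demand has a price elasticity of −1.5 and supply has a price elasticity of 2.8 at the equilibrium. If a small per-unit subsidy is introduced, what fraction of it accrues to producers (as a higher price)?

Producer share = 15/43

For a small subsidy around the equilibrium, the benefit split depends on the relative slopes, which at a point are proportional to the elasticities.
Buyer share = εs/(εs + |εd|) = 2.8/(2.8 + 1.5) = 28/43; seller share = |εd|/(εs + |εd|) = 15/43.
So producers capture 15/43 of the subsidy.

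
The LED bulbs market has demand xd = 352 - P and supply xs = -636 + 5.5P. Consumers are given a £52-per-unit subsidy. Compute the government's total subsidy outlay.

Pre-subsidy: 352 - P = -636 + 5.5P gives P* = 152, x* = 200.
With the rebate, buyers effectively pay Pb = Ps − 52, where Ps is the price sellers receive.
Demand in terms of Ps becomes xd = 352 − 1(Ps − 52) = 404 - Ps. Setting this equal to supply: 404 - Ps = -636 + 5.5Ps, so Ps = 160.
Buyers pay Pb = 160 − 52 = 108; x' = -636 + 5.5·160 = 244.
Government outlay = subsidy × quantity = 52 × 244 = 12688.

Government cost = £12688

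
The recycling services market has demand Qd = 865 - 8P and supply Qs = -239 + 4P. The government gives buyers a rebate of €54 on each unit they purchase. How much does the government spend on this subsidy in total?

Pre-subsidy: 865 - 8P = -239 + 4P gives P* = 92, Q* = 129.
With the rebate, buyers effectively pay Pb = Ps − 54, where Ps is the price sellers receive.
Demand in terms of Ps becomes Qd = 865 − 8(Ps − 54) = 1297 - 8Ps. Setting this equal to supply: 1297 - 8Ps = -239 + 4Ps, so Ps = 128.
Buyers pay Pb = 128 − 54 = 74; Q' = -239 + 4·128 = 273.
Government outlay = subsidy × quantity = 54 × 273 = 14742.

Government cost = €14742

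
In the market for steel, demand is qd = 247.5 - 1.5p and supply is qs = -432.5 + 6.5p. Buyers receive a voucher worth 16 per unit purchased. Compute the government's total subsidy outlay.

Government cost = 2232

Pre-subsidy: 247.5 - 1.5p = -432.5 + 6.5p gives p* = 85, q* = 120.
With the rebate, buyers effectively pay pb = ps − 16, where ps is the price sellers receive.
Demand in terms of ps becomes qd = 247.5 − 1.5(ps − 16) = 271.5 - 1.5ps. Setting this equal to supply: 271.5 - 1.5ps = -432.5 + 6.5ps, so ps = 88.
Buyers pay pb = 88 − 16 = 72; q' = -432.5 + 6.5·88 = 139.5.
Government outlay = subsidy × quantity = 16 × 139.5 = 2232.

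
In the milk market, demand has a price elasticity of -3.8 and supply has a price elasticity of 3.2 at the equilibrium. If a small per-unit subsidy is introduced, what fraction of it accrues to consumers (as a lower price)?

Consumer share = 16/35

For a small subsidy around the equilibrium, the benefit split depends on the relative slopes, which at a point are proportional to the elasticities.
Buyer share = εs/(εs + |εd|) = 3.2/(3.2 + 3.8) = 16/35; seller share = |εd|/(εs + |εd|) = 19/35.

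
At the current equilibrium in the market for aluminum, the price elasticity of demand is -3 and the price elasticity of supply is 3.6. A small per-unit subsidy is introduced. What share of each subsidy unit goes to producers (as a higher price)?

Producer share = 5/11

For a small subsidy around the equilibrium, the benefit split depends on the relative slopes, which at a point are proportional to the elasticities.
Buyer share = εs/(εs + |εd|) = 3.6/(3.6 + 3) = 6/11; seller share = |εd|/(εs + |εd|) = 5/11.
So producers capture 5/11 of the subsidy.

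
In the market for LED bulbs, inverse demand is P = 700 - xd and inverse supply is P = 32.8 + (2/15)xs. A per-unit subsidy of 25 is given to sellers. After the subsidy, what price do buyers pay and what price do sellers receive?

Pre-subsidy: 700 - x = 32.8 + (2/15)x gives x* = 10008/17 and P* = 1892/17.
With the subsidy, sellers receive Ps = Pb + 25 for each unit, where Pb is the price buyers pay.
On the curves, Pb = 700 - x and Ps = 32.8 + (2/15)x; the wedge Ps − Pb = 25 gives 32.8 + (2/15)x − (700 - x) = 25, so x' = 10383/17.
Then Pb = 700 − 1·(10383/17) = 1517/17 and Ps = 32.8 + (2/15)·(10383/17) = 1942/17.

Buyers pay 1517/17; sellers receive 1942/17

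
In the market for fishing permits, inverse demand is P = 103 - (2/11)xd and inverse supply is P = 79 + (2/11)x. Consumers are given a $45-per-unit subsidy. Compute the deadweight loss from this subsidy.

Deadweight loss = $2784.375

Pre-subsidy: 103 - (2/11)x = 79 + (2/11)x gives x* = 66 and P* = 91.
With the rebate, buyers effectively pay Pb = Ps − 45, where Ps is the price sellers receive.
On the curves, Pb = 103 - (2/11)x and Ps = 79 + (2/11)x; the wedge Ps − Pb = 45 gives 79 + (2/11)x − (103 - (2/11)x) = 45, so x' = 189.75.
Then Pb = 103 − (2/11)·189.75 = 68.5 and Ps = 79 + (2/11)·189.75 = 113.5.
The subsidy expands output by 189.75 − 66 = 123.75 past the efficient level; on those units the gap between marginal cost and willingness to pay runs from 0 up to 45.
DWL = ½ × 45 × 123.75 = 2784.375.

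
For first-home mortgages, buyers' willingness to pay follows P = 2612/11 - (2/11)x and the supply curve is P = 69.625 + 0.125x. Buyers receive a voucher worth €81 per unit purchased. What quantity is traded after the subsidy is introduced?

x' = 811

Pre-subsidy: 2612/11 - (2/11)x = 69.625 + 0.125x gives x* = 547 and P* = 138.
With the rebate, buyers effectively pay Pb = Ps − 81, where Ps is the price sellers receive.
On the curves, Pb = 2612/11 - (2/11)x and Ps = 69.625 + 0.125x; the wedge Ps − Pb = 81 gives 69.625 + 0.125x − (2612/11 - (2/11)x) = 81, so x' = 811.
Then Pb = 2612/11 − (2/11)·811 = 90 and Ps = 69.625 + 0.125·811 = 171.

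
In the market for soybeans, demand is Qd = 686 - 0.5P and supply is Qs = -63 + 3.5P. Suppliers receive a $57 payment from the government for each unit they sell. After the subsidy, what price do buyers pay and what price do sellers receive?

Pre-subsidy: 686 - 0.5P = -63 + 3.5P gives P* = 187.25, Q* = 592.375.
With the subsidy, sellers receive Ps = Pb + 57 for each unit, where Pb is the price buyers pay.
Supply in terms of Pb becomes Qs = -63 + 3.5(Pb + 57) = 136.5 + 3.5Pb. Setting this equal to demand: 686 - 0.5Pb = 136.5 + 3.5Pb, so Pb = 137.375.
Sellers receive Ps = 137.375 + 57 = 194.375; Q' = 686 − 0.5·137.375 = 617.3125.

Buyers pay $137.375; sellers receive $194.375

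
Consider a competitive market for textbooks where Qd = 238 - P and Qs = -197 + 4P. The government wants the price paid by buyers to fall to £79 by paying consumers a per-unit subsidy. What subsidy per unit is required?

Required subsidy s = £10 per unit

At a buyer price of 79, quantity demanded is 238 − 1·79 = 159.
Sellers supply 159 only when they receive Ps with -197 + 4·Ps = 159, i.e. Ps = 89.
s = Ps − Pb = 89 − 79 = 10.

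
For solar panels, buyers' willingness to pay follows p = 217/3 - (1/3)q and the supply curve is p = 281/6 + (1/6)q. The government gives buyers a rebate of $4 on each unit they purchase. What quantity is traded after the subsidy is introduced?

Pre-subsidy: 217/3 - (1/3)q = 281/6 + (1/6)q gives q* = 51 and p* = 166/3.
With the rebate, buyers effectively pay pb = ps − 4, where ps is the price sellers receive.
On the curves, pb = 217/3 - (1/3)q and ps = 281/6 + (1/6)q; the wedge ps − pb = 4 gives 281/6 + (1/6)q − (217/3 - (1/3)q) = 4, so q' = 59.
Then pb = 217/3 − (1/3)·59 = 158/3 and ps = 281/6 + (1/6)·59 = 170/3.

q' = 59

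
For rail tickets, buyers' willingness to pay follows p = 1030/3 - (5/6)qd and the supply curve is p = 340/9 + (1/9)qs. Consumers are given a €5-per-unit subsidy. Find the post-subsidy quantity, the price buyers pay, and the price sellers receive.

Pre-subsidy: 1030/3 - (5/6)q = 340/9 + (1/9)q gives q* = 5500/17 and p* = 3760/51.
With the rebate, buyers effectively pay pb = ps − 5, where ps is the price sellers receive.
On the curves, pb = 1030/3 - (5/6)q and ps = 340/9 + (1/9)q; the wedge ps − pb = 5 gives 340/9 + (1/9)q − (1030/3 - (5/6)q) = 5, so q' = 5590/17.
Then pb = 1030/3 − (5/6)·(5590/17) = 3535/51 and ps = 340/9 + (1/9)·(5590/17) = 3790/51.

q' = 5590/17; buyers pay 3535/51; sellers receive 3790/51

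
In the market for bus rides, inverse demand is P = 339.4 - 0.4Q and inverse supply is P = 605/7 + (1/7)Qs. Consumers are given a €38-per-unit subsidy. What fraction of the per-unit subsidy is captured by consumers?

Consumer share = 14/19

Pre-subsidy: 339.4 - 0.4Q = 605/7 + (1/7)Q gives Q* = 466 and P* = 153.
With the rebate, buyers effectively pay Pb = Ps − 38, where Ps is the price sellers receive.
On the curves, Pb = 339.4 - 0.4Q and Ps = 605/7 + (1/7)Q; the wedge Ps − Pb = 38 gives 605/7 + (1/7)Q − (339.4 - 0.4Q) = 38, so Q' = 536.
Then Pb = 339.4 − 0.4·536 = 125 and Ps = 605/7 + (1/7)·536 = 163.
Buyers' price falls by P* − Pb = 153 − 125 = 28; sellers' price rises by Ps − P* = 163 − 153 = 10.
So consumers capture 28/38 = 14/19 of each unit of subsidy.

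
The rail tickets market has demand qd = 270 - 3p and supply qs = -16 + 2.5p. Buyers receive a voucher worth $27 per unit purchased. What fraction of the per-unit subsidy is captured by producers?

Producer share = 6/11

Pre-subsidy: 270 - 3p = -16 + 2.5p gives p* = 52, q* = 114.
With the rebate, buyers effectively pay pb = ps − 27, where ps is the price sellers receive.
Demand in terms of ps becomes qd = 270 − 3(ps − 27) = 351 - 3ps. Setting this equal to supply: 351 - 3ps = -16 + 2.5ps, so ps = 734/11.
Buyers pay pb = 734/11 − 27 = 437/11; q' = -16 + 2.5·(734/11) = 1659/11.
Buyers' price falls by p* − pb = 52 − 437/11 = 135/11; sellers' price rises by ps − p* = 734/11 − 52 = 162/11.
So producers capture (162/11)/27 = 6/11 of each unit of subsidy.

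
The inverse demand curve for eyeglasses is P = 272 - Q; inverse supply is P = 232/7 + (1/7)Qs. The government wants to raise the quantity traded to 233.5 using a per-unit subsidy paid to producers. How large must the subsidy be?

Required subsidy s = 28 per unit

At Q = 233.5, from the demand curve buyers pay Pb = 272 − 1·233.5 = 38.5; from the supply curve sellers need Ps = 232/7 + (1/7)·233.5 = 66.5.
The subsidy must fill the gap: s = Ps − Pb = 66.5 − 38.5 = 28.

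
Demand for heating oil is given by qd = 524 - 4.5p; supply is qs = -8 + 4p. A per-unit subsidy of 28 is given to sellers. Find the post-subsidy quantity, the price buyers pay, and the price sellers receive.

Pre-subsidy: 524 - 4.5p = -8 + 4p gives p* = 1064/17, q* = 4120/17.
With the subsidy, sellers receive ps = pb + 28 for each unit, where pb is the price buyers pay.
Supply in terms of pb becomes qs = -8 + 4(pb + 28) = 104 + 4pb. Setting this equal to demand: 524 - 4.5pb = 104 + 4pb, so pb = 840/17.
Sellers receive ps = 840/17 + 28 = 1316/17; q' = 524 − 4.5·(840/17) = 5128/17.

q' = 5128/17; buyers pay 840/17; sellers receive 1316/17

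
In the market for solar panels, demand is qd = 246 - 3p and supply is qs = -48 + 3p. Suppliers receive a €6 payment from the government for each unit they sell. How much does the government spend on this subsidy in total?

Pre-subsidy: 246 - 3p = -48 + 3p gives p* = 49, q* = 99.
With the subsidy, sellers receive ps = pb + 6 for each unit, where pb is the price buyers pay.
Supply in terms of pb becomes qs = -48 + 3(pb + 6) = -30 + 3pb. Setting this equal to demand: 246 - 3pb = -30 + 3pb, so pb = 46.
Sellers receive ps = 46 + 6 = 52; q' = 246 − 3·46 = 108.
Government outlay = subsidy × quantity = 6 × 108 = 648.

Government cost = €648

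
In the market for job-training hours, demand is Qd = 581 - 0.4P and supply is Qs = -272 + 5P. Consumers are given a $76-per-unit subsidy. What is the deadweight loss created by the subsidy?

Pre-subsidy: 581 - 0.4P = -272 + 5P gives P* = 4265/27, Q* = 13981/27.
With the rebate, buyers effectively pay Pb = Ps − 76, where Ps is the price sellers receive.
Demand in terms of Ps becomes Qd = 581 − 0.4(Ps − 76) = 611.4 - 0.4Ps. Setting this equal to supply: 611.4 - 0.4Ps = -272 + 5Ps, so Ps = 4417/27.
Buyers pay Pb = 4417/27 − 76 = 2365/27; Q' = -272 + 5·(4417/27) = 14741/27.
The subsidy expands output by 14741/27 − 13981/27 = 760/27 past the efficient level; on those units the gap between marginal cost and willingness to pay runs from 0 up to 76.
DWL = ½ × 76 × 760/27 = 28880/27.

Deadweight loss = 28880/27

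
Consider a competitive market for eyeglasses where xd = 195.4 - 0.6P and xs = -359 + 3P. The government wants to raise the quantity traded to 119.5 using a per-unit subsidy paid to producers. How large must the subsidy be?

At x = 119.5, invert demand for the buyer price: Pb = (195.4 − 119.5)/0.6 = 126.5; invert supply for the seller price: Ps = (119.5 − (-359))/3 = 159.5.
The subsidy must fill the gap: s = Ps − Pb = 159.5 − 126.5 = 33.

Required subsidy s = 33 per unit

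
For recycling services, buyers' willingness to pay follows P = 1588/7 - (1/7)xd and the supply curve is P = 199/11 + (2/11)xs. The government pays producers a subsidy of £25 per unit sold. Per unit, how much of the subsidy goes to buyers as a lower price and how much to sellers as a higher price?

Pre-subsidy: 1588/7 - (1/7)x = 199/11 + (2/11)x gives x* = 643 and P* = 135.
With the subsidy, sellers receive Ps = Pb + 25 for each unit, where Pb is the price buyers pay.
On the curves, Pb = 1588/7 - (1/7)x and Ps = 199/11 + (2/11)x; the wedge Ps − Pb = 25 gives 199/11 + (2/11)x − (1588/7 - (1/7)x) = 25, so x' = 720.
Then Pb = 1588/7 − (1/7)·720 = 124 and Ps = 199/11 + (2/11)·720 = 149.
Buyers' price falls by P* − Pb = 135 − 124 = 11; sellers' price rises by Ps − P* = 149 − 135 = 14.

Buyers gain £11 per unit; sellers gain £14 per unit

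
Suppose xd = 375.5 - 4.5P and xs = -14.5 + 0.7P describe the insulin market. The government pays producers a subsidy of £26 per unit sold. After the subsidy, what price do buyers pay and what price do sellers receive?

Buyers pay £71.5; sellers receive £97.5

Pre-subsidy: 375.5 - 4.5P = -14.5 + 0.7P gives P* = 75, x* = 38.
With the subsidy, sellers receive Ps = Pb + 26 for each unit, where Pb is the price buyers pay.
Supply in terms of Pb becomes xs = -14.5 + 0.7(Pb + 26) = 3.7 + 0.7Pb. Setting this equal to demand: 375.5 - 4.5Pb = 3.7 + 0.7Pb, so Pb = 71.5.
Sellers receive Ps = 71.5 + 26 = 97.5; x' = 375.5 − 4.5·71.5 = 53.75.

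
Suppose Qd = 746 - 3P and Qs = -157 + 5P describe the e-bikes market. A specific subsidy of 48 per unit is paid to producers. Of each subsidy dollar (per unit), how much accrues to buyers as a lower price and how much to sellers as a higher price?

Pre-subsidy: 746 - 3P = -157 + 5P gives P* = 112.875, Q* = 407.375.
With the subsidy, sellers receive Ps = Pb + 48 for each unit, where Pb is the price buyers pay.
Supply in terms of Pb becomes Qs = -157 + 5(Pb + 48) = 83 + 5Pb. Setting this equal to demand: 746 - 3Pb = 83 + 5Pb, so Pb = 82.875.
Sellers receive Ps = 82.875 + 48 = 130.875; Q' = 746 − 3·82.875 = 497.375.
Buyers' price falls by P* − Pb = 112.875 − 82.875 = 30; sellers' price rises by Ps − P* = 130.875 − 112.875 = 18.

Buyers gain 30 per unit; sellers gain 18 per unit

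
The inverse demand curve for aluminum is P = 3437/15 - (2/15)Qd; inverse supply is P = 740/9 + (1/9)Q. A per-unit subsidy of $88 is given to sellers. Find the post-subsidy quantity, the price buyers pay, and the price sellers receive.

Q' = 961; buyers pay $101; sellers receive $189

Pre-subsidy: 3437/15 - (2/15)Q = 740/9 + (1/9)Q gives Q* = 601 and P* = 149.
With the subsidy, sellers receive Ps = Pb + 88 for each unit, where Pb is the price buyers pay.
On the curves, Pb = 3437/15 - (2/15)Q and Ps = 740/9 + (1/9)Q; the wedge Ps − Pb = 88 gives 740/9 + (1/9)Q − (3437/15 - (2/15)Q) = 88, so Q' = 961.
Then Pb = 3437/15 − (2/15)·961 = 101 and Ps = 740/9 + (1/9)·961 = 189.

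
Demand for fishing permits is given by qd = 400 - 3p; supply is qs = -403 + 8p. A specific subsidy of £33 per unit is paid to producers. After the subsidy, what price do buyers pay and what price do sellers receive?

Pre-subsidy: 400 - 3p = -403 + 8p gives p* = 73, q* = 181.
With the subsidy, sellers receive ps = pb + 33 for each unit, where pb is the price buyers pay.
Supply in terms of pb becomes qs = -403 + 8(pb + 33) = -139 + 8pb. Setting this equal to demand: 400 - 3pb = -139 + 8pb, so pb = 49.
Sellers receive ps = 49 + 33 = 82; q' = 400 − 3·49 = 253.

Buyers pay £49; sellers receive £82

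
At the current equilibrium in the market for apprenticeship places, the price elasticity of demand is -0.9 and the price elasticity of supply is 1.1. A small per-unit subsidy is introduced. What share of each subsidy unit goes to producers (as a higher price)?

For a small subsidy around the equilibrium, the benefit split depends on the relative slopes, which at a point are proportional to the elasticities.
Buyer share = εs/(εs + |εd|) = 1.1/(1.1 + 0.9) = 0.55; seller share = |εd|/(εs + |εd|) = 0.45.
So producers capture 0.45 of the subsidy.

Producer share = 0.45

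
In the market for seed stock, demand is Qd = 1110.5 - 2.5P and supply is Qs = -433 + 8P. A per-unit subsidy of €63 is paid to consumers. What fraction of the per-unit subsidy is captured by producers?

Producer share = 5/21

Pre-subsidy: 1110.5 - 2.5P = -433 + 8P gives P* = 147, Q* = 743.
With the rebate, buyers effectively pay Pb = Ps − 63, where Ps is the price sellers receive.
Demand in terms of Ps becomes Qd = 1110.5 − 2.5(Ps − 63) = 1268 - 2.5Ps. Setting this equal to supply: 1268 - 2.5Ps = -433 + 8Ps, so Ps = 162.
Buyers pay Pb = 162 − 63 = 99; Q' = -433 + 8·162 = 863.
Buyers' price falls by P* − Pb = 147 − 99 = 48; sellers' price rises by Ps − P* = 162 − 147 = 15.
So producers capture 15/63 = 5/21 of each unit of subsidy.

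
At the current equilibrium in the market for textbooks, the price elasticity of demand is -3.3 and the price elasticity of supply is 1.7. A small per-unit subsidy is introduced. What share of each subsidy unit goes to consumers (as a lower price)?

Consumer share = 0.34

For a small subsidy around the equilibrium, the benefit split depends on the relative slopes, which at a point are proportional to the elasticities.
Buyer share = εs/(εs + |εd|) = 1.7/(1.7 + 3.3) = 0.34; seller share = |εd|/(εs + |εd|) = 0.66.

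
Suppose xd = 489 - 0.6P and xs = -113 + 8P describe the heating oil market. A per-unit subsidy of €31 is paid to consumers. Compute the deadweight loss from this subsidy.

Deadweight loss = 11532/43

Pre-subsidy: 489 - 0.6P = -113 + 8P gives P* = 70, x* = 447.
With the rebate, buyers effectively pay Pb = Ps − 31, where Ps is the price sellers receive.
Demand in terms of Ps becomes xd = 489 − 0.6(Ps − 31) = 507.6 - 0.6Ps. Setting this equal to supply: 507.6 - 0.6Ps = -113 + 8Ps, so Ps = 3103/43.
Buyers pay Pb = 3103/43 − 31 = 1770/43; x' = -113 + 8·(3103/43) = 19965/43.
The subsidy expands output by 19965/43 − 447 = 744/43 past the efficient level; on those units the gap between marginal cost and willingness to pay runs from 0 up to 31.
DWL = ½ × 31 × 744/43 = 11532/43.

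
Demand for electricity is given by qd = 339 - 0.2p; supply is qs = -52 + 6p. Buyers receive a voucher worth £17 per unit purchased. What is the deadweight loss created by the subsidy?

Pre-subsidy: 339 - 0.2p = -52 + 6p gives p* = 1955/31, q* = 10118/31.
With the rebate, buyers effectively pay pb = ps − 17, where ps is the price sellers receive.
Demand in terms of ps becomes qd = 339 − 0.2(ps − 17) = 342.4 - 0.2ps. Setting this equal to supply: 342.4 - 0.2ps = -52 + 6ps, so ps = 1972/31.
Buyers pay pb = 1972/31 − 17 = 1445/31; q' = -52 + 6·(1972/31) = 10220/31.
The subsidy expands output by 10220/31 − 10118/31 = 102/31 past the efficient level; on those units the gap between marginal cost and willingness to pay runs from 0 up to 17.
DWL = ½ × 17 × 102/31 = 867/31.

Deadweight loss = 867/31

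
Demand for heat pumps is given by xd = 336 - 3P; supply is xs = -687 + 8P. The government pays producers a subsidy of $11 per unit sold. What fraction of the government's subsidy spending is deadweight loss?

DWL / government spending = 4/27

Pre-subsidy: 336 - 3P = -687 + 8P gives P* = 93, x* = 57.
With the subsidy, sellers receive Ps = Pb + 11 for each unit, where Pb is the price buyers pay.
Supply in terms of Pb becomes xs = -687 + 8(Pb + 11) = -599 + 8Pb. Setting this equal to demand: 336 - 3Pb = -599 + 8Pb, so Pb = 85.
Sellers receive Ps = 85 + 11 = 96; x' = 336 − 3·85 = 81.
ΔCS = ½(57 + 81)(93 − 85) = 552; ΔPS = ½(57 + 81)(96 − 93) = 207.
Government spending = 11 × 81 = 891.
DWL = ½ × 11 × (81 − 57) = 132; fraction = 132 / 891 = 4/27.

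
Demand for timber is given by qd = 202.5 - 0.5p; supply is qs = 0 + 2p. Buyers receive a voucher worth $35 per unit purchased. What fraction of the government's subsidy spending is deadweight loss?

Pre-subsidy: 202.5 - 0.5p = 0 + 2p gives p* = 81, q* = 162.
With the rebate, buyers effectively pay pb = ps − 35, where ps is the price sellers receive.
Demand in terms of ps becomes qd = 202.5 − 0.5(ps − 35) = 220 - 0.5ps. Setting this equal to supply: 220 - 0.5ps = 0 + 2ps, so ps = 88.
Buyers pay pb = 88 − 35 = 53; q' = 0 + 2·88 = 176.
ΔCS = ½(162 + 176)(81 − 53) = 4732; ΔPS = ½(162 + 176)(88 − 81) = 1183.
Government spending = 35 × 176 = 6160.
DWL = ½ × 35 × (176 − 162) = 245; fraction = 245 / 6160 = 7/176.

DWL / government spending = 7/176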